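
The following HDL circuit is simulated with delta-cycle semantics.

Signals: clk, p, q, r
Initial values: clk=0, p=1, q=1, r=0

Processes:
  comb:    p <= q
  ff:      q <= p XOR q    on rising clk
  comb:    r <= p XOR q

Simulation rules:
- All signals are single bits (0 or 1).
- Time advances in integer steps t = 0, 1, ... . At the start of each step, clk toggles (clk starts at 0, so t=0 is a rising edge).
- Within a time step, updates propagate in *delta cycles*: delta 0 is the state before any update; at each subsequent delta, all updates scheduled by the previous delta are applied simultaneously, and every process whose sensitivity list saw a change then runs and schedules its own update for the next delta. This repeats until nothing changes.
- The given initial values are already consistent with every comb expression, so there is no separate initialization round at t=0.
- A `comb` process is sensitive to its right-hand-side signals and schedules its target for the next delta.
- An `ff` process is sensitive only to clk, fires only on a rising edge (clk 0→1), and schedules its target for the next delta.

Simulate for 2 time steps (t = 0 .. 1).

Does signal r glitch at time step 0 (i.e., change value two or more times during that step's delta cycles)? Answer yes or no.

t=0 Δ0: clk=0 q=1 p=1 r=0
  Δ1: clk:0→1
  Δ2: q:1→0
  Δ3: p:1→0, r:0→1
  Δ4: r:1→0
  (4Δ to stable)
t=1 Δ0: clk=1 q=0 p=0 r=0
  Δ1: clk:1→0
  (1Δ to stable)

yes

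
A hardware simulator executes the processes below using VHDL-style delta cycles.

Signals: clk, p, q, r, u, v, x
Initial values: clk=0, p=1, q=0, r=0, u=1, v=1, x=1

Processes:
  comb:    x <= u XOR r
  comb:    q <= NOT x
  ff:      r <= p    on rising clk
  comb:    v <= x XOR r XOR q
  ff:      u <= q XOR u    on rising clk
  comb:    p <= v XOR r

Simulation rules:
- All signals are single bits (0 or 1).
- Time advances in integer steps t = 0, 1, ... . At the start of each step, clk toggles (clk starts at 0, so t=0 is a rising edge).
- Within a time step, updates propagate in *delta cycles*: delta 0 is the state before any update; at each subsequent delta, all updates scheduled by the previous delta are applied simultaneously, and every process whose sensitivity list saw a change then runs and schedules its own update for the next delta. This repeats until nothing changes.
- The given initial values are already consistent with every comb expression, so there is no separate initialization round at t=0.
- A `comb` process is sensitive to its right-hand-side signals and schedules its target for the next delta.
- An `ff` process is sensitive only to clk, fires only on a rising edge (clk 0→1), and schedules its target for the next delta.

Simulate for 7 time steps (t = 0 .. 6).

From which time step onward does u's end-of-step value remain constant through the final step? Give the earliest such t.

2

[bits: clk,u,q,p,r,x,v]
t=0: Δ0=0101011 Δ1=1101011 Δ2=1101111 Δ3=1100100 Δ4=1111101 Δ5=1110100 Δ6=1111100 | 6Δ
t=1: Δ0=1111100 Δ1=0111100 | 1Δ
t=2: Δ0=0111100 Δ1=1111100 Δ2=1011100 Δ3=1011110 Δ4=1001111 Δ5=1000110 Δ6=1001110 | 6Δ
t=3: Δ0=1001110 Δ1=0001110 | 1Δ
t=4: Δ0=0001110 Δ1=1001110 | 1Δ
t=5: Δ0=1001110 Δ1=0001110 | 1Δ
t=6: Δ0=0001110 Δ1=1001110 | 1Δ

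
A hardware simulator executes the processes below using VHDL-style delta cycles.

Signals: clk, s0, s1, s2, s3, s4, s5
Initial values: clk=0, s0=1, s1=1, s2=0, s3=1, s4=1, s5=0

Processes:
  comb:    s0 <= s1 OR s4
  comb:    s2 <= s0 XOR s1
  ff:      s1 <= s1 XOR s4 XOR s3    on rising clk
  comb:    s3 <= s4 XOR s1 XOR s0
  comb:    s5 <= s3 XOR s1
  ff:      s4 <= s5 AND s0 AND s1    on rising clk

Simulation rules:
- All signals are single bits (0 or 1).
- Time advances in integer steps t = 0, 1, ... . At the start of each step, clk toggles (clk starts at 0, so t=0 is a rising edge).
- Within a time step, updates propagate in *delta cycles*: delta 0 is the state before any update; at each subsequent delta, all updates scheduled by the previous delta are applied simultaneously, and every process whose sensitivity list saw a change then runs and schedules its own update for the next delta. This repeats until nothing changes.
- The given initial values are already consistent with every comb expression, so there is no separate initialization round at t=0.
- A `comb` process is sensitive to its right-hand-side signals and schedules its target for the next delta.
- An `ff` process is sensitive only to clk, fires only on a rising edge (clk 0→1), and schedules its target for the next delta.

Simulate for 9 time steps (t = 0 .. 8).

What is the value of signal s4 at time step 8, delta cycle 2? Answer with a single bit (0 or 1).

0

[bits: s1,s4,s0,clk,s2,s3,s5]
t=0: Δ0=1110010 Δ1=1111010 Δ2=1011010 Δ3=1011000 Δ4=1011001 | 4Δ
t=1: Δ0=1011001 Δ1=1010001 | 1Δ
t=2: Δ0=1010001 Δ1=1011001 Δ2=1111001 Δ3=1111011 Δ4=1111010 | 4Δ
t=3: Δ0=1111010 Δ1=1110010 | 1Δ
t=4: Δ0=1110010 Δ1=1111010 Δ2=1011010 Δ3=1011000 Δ4=1011001 | 4Δ
t=5: Δ0=1011001 Δ1=1010001 | 1Δ
t=6: Δ0=1010001 Δ1=1011001 Δ2=1111001 Δ3=1111011 Δ4=1111010 | 4Δ
t=7: Δ0=1111010 Δ1=1110010 | 1Δ
t=8: Δ0=1110010 Δ1=1111010 Δ2=1011010 Δ3=1011000 Δ4=1011001 | 4Δ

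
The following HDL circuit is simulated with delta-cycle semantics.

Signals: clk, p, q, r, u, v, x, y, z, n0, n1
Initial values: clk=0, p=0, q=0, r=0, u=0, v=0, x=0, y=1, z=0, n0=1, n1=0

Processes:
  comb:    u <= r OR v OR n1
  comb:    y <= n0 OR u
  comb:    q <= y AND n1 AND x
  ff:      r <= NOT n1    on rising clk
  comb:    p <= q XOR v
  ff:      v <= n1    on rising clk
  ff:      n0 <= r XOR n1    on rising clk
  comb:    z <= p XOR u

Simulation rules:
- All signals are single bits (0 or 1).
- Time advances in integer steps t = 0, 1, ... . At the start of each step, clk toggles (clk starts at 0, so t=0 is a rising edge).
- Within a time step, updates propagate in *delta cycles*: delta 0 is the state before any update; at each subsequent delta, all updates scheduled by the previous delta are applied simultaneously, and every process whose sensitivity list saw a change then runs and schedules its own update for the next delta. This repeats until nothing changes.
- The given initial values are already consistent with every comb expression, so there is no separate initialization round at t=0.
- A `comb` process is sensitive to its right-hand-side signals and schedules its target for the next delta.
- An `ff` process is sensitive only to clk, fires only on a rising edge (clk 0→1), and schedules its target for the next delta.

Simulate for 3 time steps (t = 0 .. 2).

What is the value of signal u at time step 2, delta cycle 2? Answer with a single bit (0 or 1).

t=0 Δ0: n1=0 z=0 p=0 n0=1 y=1 q=0 v=0 clk=0 u=0 r=0 x=0
  Δ1: clk:0→1
  Δ2: n0:1→0, r:0→1
  Δ3: y:1→0, u:0→1
  Δ4: z:0→1, y:0→1
  (4Δ to stable)
t=1 Δ0: n1=0 z=1 p=0 n0=0 y=1 q=0 v=0 clk=1 u=1 r=1 x=0
  Δ1: clk:1→0
  (1Δ to stable)
t=2 Δ0: n1=0 z=1 p=0 n0=0 y=1 q=0 v=0 clk=0 u=1 r=1 x=0
  Δ1: clk:0→1
  Δ2: n0:0→1
  (2Δ to stable)

1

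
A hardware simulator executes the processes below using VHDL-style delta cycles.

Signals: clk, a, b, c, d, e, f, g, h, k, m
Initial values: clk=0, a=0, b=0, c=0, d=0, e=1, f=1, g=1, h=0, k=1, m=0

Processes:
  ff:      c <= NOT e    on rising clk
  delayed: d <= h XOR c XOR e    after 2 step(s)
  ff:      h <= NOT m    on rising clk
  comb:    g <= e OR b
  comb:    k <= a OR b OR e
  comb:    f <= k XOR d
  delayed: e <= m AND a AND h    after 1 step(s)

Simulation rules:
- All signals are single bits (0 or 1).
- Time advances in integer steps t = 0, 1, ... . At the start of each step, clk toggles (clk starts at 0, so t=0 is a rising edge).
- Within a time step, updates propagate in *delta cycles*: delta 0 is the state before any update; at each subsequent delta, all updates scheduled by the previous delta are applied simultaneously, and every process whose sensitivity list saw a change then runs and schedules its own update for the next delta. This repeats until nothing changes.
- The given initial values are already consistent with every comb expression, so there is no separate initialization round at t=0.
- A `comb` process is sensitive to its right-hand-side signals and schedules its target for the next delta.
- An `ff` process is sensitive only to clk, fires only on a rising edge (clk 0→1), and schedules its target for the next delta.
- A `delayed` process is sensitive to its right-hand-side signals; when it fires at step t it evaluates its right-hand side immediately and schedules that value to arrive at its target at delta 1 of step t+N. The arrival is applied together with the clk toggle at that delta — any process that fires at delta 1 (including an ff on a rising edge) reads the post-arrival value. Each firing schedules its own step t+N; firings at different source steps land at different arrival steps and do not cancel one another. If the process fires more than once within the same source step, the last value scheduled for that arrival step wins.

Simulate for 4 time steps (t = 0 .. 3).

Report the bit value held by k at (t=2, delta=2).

t=0 Δ0: a=0 e=1 d=0 m=0 c=0 k=1 h=0 b=0 clk=0 f=1 g=1
  Δ1: clk:0→1
  Δ2: h:0→1
  (2Δ to stable)
t=1 Δ0: a=0 e=1 d=0 m=0 c=0 k=1 h=1 b=0 clk=1 f=1 g=1
  Δ1: e:1→0, clk:1→0
  Δ2: k:1→0, g:1→0
  Δ3: f:1→0
  (3Δ to stable)
t=2 Δ0: a=0 e=0 d=0 m=0 c=0 k=0 h=1 b=0 clk=0 f=0 g=0
  Δ1: clk:0→1
  Δ2: c:0→1
  (2Δ to stable)
t=3 Δ0: a=0 e=0 d=0 m=0 c=1 k=0 h=1 b=0 clk=1 f=0 g=0
  Δ1: d:0→1, clk:1→0
  Δ2: f:0→1
  (2Δ to stable)

0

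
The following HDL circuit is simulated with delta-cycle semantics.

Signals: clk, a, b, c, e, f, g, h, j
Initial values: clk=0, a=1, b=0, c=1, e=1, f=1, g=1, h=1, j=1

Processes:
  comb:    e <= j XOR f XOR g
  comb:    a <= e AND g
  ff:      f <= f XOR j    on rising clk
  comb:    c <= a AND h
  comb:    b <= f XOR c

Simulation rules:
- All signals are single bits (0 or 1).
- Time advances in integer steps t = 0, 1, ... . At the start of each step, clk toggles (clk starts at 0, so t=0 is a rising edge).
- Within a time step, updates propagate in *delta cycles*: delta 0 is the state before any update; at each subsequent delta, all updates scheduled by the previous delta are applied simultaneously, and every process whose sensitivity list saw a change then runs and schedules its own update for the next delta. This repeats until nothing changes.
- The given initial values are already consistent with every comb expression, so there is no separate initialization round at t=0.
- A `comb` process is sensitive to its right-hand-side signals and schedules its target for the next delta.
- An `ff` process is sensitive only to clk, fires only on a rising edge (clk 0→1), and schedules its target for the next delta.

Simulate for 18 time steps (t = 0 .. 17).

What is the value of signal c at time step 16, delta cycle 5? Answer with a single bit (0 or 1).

[bits: b,j,g,e,clk,c,h,f,a]
t=0: Δ0=011101111 Δ1=011111111 Δ2=011111101 Δ3=111011101 Δ4=111011100 Δ5=111010100 Δ6=011010100 | 6Δ
t=1: Δ0=011010100 Δ1=011000100 | 1Δ
t=2: Δ0=011000100 Δ1=011010100 Δ2=011010110 Δ3=111110110 Δ4=111110111 Δ5=111111111 Δ6=011111111 | 6Δ
t=3: Δ0=011111111 Δ1=011101111 | 1Δ
t=4: Δ0=011101111 Δ1=011111111 Δ2=011111101 Δ3=111011101 Δ4=111011100 Δ5=111010100 Δ6=011010100 | 6Δ
t=5: Δ0=011010100 Δ1=011000100 | 1Δ
t=6: Δ0=011000100 Δ1=011010100 Δ2=011010110 Δ3=111110110 Δ4=111110111 Δ5=111111111 Δ6=011111111 | 6Δ
t=7: Δ0=011111111 Δ1=011101111 | 1Δ
t=8: Δ0=011101111 Δ1=011111111 Δ2=011111101 Δ3=111011101 Δ4=111011100 Δ5=111010100 Δ6=011010100 | 6Δ
t=9: Δ0=011010100 Δ1=011000100 | 1Δ
t=10: Δ0=011000100 Δ1=011010100 Δ2=011010110 Δ3=111110110 Δ4=111110111 Δ5=111111111 Δ6=011111111 | 6Δ
t=11: Δ0=011111111 Δ1=011101111 | 1Δ
t=12: Δ0=011101111 Δ1=011111111 Δ2=011111101 Δ3=111011101 Δ4=111011100 Δ5=111010100 Δ6=011010100 | 6Δ
t=13: Δ0=011010100 Δ1=011000100 | 1Δ
t=14: Δ0=011000100 Δ1=011010100 Δ2=011010110 Δ3=111110110 Δ4=111110111 Δ5=111111111 Δ6=011111111 | 6Δ
t=15: Δ0=011111111 Δ1=011101111 | 1Δ
t=16: Δ0=011101111 Δ1=011111111 Δ2=011111101 Δ3=111011101 Δ4=111011100 Δ5=111010100 Δ6=011010100 | 6Δ
t=17: Δ0=011010100 Δ1=011000100 | 1Δ

0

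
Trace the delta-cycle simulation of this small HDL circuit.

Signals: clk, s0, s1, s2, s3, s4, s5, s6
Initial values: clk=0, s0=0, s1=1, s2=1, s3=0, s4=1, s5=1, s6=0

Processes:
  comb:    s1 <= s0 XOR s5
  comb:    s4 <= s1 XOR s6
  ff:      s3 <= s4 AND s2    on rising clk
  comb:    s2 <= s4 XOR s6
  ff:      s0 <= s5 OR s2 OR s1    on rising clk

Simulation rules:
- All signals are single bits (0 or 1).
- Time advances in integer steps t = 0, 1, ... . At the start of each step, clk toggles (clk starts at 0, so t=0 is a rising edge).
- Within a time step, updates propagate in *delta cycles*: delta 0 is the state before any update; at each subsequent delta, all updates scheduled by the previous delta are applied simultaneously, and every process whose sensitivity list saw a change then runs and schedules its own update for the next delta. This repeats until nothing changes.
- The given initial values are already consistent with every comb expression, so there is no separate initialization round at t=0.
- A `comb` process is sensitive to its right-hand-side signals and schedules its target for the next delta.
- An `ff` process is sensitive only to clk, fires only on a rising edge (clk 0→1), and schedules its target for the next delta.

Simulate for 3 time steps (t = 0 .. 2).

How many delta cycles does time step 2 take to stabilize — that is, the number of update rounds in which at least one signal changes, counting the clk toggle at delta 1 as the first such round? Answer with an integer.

2

[bits: s3,s2,clk,s5,s4,s0,s1,s6]
t=0: Δ0=01011010 Δ1=01111010 Δ2=11111110 Δ3=11111100 Δ4=11110100 Δ5=10110100 | 5Δ
t=1: Δ0=10110100 Δ1=10010100 | 1Δ
t=2: Δ0=10010100 Δ1=10110100 Δ2=00110100 | 2Δ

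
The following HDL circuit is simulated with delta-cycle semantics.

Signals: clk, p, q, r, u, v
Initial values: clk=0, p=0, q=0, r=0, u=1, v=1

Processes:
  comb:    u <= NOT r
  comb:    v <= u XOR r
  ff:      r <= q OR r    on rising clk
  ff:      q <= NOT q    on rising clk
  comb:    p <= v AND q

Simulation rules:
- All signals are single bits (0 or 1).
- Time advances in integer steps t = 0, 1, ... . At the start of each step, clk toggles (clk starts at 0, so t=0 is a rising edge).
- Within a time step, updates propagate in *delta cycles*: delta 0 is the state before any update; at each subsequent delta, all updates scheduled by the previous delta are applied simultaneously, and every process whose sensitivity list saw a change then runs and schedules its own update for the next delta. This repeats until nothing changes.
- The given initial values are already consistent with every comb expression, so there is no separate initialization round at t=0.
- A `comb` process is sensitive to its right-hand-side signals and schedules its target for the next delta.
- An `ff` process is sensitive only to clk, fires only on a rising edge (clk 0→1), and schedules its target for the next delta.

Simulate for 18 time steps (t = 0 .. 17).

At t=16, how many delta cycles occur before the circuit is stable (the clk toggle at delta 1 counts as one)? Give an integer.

3

[bits: r,p,v,u,q,clk]
t=0: Δ0=001100 Δ1=001101 Δ2=001111 Δ3=011111 | 3Δ
t=1: Δ0=011111 Δ1=011110 | 1Δ
t=2: Δ0=011110 Δ1=011111 Δ2=111101 Δ3=100001 Δ4=101001 | 4Δ
t=3: Δ0=101001 Δ1=101000 | 1Δ
t=4: Δ0=101000 Δ1=101001 Δ2=101011 Δ3=111011 | 3Δ
t=5: Δ0=111011 Δ1=111010 | 1Δ
t=6: Δ0=111010 Δ1=111011 Δ2=111001 Δ3=101001 | 3Δ
t=7: Δ0=101001 Δ1=101000 | 1Δ
t=8: Δ0=101000 Δ1=101001 Δ2=101011 Δ3=111011 | 3Δ
t=9: Δ0=111011 Δ1=111010 | 1Δ
t=10: Δ0=111010 Δ1=111011 Δ2=111001 Δ3=101001 | 3Δ
t=11: Δ0=101001 Δ1=101000 | 1Δ
t=12: Δ0=101000 Δ1=101001 Δ2=101011 Δ3=111011 | 3Δ
t=13: Δ0=111011 Δ1=111010 | 1Δ
t=14: Δ0=111010 Δ1=111011 Δ2=111001 Δ3=101001 | 3Δ
t=15: Δ0=101001 Δ1=101000 | 1Δ
t=16: Δ0=101000 Δ1=101001 Δ2=101011 Δ3=111011 | 3Δ
t=17: Δ0=111011 Δ1=111010 | 1Δ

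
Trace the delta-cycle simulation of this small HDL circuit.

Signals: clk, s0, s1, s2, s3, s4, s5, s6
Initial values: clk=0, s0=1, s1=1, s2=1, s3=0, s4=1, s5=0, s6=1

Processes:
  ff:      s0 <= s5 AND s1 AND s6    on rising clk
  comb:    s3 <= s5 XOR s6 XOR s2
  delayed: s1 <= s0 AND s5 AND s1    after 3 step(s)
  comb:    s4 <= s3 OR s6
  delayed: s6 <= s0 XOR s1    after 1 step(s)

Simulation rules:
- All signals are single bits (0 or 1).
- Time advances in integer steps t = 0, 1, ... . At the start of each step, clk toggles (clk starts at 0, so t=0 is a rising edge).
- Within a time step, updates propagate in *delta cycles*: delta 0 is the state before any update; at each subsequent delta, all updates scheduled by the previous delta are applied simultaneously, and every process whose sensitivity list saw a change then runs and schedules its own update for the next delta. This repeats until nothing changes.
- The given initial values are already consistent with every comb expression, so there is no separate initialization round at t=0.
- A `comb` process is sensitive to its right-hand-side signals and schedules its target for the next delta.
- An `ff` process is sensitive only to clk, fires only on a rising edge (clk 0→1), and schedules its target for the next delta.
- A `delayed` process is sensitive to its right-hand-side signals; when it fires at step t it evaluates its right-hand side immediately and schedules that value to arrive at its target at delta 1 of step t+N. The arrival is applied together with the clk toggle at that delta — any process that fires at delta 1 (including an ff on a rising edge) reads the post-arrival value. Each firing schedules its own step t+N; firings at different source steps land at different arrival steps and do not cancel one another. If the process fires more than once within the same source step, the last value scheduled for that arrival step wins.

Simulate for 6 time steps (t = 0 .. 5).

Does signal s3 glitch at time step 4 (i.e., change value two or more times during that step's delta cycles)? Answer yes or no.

no

t0.Δ0 s6=1 s0=1 s3=0 s2=1 s1=1 s5=0 clk=0 s4=1
t0.Δ1 s6=1 s0=1 s3=0 s2=1 s1=1 s5=0 clk=1 s4=1
t0.Δ2 s6=1 s0=0 s3=0 s2=1 s1=1 s5=0 clk=1 s4=1
t1.Δ0 s6=1 s0=0 s3=0 s2=1 s1=1 s5=0 clk=1 s4=1
t1.Δ1 s6=1 s0=0 s3=0 s2=1 s1=1 s5=0 clk=0 s4=1
t2.Δ0 s6=1 s0=0 s3=0 s2=1 s1=1 s5=0 clk=0 s4=1
t2.Δ1 s6=1 s0=0 s3=0 s2=1 s1=1 s5=0 clk=1 s4=1
t3.Δ0 s6=1 s0=0 s3=0 s2=1 s1=1 s5=0 clk=1 s4=1
t3.Δ1 s6=1 s0=0 s3=0 s2=1 s1=0 s5=0 clk=0 s4=1
t4.Δ0 s6=1 s0=0 s3=0 s2=1 s1=0 s5=0 clk=0 s4=1
t4.Δ1 s6=0 s0=0 s3=0 s2=1 s1=0 s5=0 clk=1 s4=1
t4.Δ2 s6=0 s0=0 s3=1 s2=1 s1=0 s5=0 clk=1 s4=0
t4.Δ3 s6=0 s0=0 s3=1 s2=1 s1=0 s5=0 clk=1 s4=1
t5.Δ0 s6=0 s0=0 s3=1 s2=1 s1=0 s5=0 clk=1 s4=1
t5.Δ1 s6=0 s0=0 s3=1 s2=1 s1=0 s5=0 clk=0 s4=1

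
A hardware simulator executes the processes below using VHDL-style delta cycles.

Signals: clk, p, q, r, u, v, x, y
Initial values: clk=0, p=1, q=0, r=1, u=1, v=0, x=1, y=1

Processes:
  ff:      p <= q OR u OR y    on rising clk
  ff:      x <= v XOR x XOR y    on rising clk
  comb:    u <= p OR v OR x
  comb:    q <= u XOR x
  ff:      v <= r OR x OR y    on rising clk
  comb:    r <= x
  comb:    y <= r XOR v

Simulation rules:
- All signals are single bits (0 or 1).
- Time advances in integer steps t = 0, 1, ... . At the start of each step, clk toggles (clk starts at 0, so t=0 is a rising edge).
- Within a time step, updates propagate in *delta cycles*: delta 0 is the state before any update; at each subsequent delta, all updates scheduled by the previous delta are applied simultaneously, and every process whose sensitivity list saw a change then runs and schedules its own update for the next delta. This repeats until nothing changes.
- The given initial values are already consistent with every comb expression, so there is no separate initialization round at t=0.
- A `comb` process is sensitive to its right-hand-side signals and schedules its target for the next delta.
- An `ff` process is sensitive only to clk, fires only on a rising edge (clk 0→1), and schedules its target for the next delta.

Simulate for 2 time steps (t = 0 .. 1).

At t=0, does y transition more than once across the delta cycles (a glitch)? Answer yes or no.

yes

t=0 Δ0: u=1 y=1 x=1 clk=0 v=0 r=1 p=1 q=0
  Δ1: clk:0→1
  Δ2: x:1→0, v:0→1
  Δ3: y:1→0, r:1→0, q:0→1
  Δ4: y:0→1
  (4Δ to stable)
t=1 Δ0: u=1 y=1 x=0 clk=1 v=1 r=0 p=1 q=1
  Δ1: clk:1→0
  (1Δ to stable)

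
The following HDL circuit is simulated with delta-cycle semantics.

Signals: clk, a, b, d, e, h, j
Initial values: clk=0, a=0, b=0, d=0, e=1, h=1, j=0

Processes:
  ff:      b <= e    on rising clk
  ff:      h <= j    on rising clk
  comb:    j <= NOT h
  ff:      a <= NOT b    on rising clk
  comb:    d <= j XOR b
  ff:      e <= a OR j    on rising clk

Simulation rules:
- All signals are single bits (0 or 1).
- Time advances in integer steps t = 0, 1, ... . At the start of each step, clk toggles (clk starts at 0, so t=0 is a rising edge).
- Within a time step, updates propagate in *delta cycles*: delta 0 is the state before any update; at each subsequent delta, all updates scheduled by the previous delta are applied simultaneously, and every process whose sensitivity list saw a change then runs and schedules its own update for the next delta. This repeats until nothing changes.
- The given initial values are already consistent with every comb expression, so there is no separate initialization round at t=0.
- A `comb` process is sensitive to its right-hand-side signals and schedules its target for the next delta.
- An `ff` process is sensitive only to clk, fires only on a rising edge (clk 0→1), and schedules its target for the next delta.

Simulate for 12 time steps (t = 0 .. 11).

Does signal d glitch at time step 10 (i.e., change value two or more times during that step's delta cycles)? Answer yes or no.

[bits: a,e,j,clk,b,d,h]
t=0: Δ0=0100001 Δ1=0101001 Δ2=1001100 Δ3=1011110 Δ4=1011100 | 4Δ
t=1: Δ0=1011100 Δ1=1010100 | 1Δ
t=2: Δ0=1010100 Δ1=1011100 Δ2=0111001 Δ3=0101011 Δ4=0101001 | 4Δ
t=3: Δ0=0101001 Δ1=0100001 | 1Δ
t=4: Δ0=0100001 Δ1=0101001 Δ2=1001100 Δ3=1011110 Δ4=1011100 | 4Δ
t=5: Δ0=1011100 Δ1=1010100 | 1Δ
t=6: Δ0=1010100 Δ1=1011100 Δ2=0111001 Δ3=0101011 Δ4=0101001 | 4Δ
t=7: Δ0=0101001 Δ1=0100001 | 1Δ
t=8: Δ0=0100001 Δ1=0101001 Δ2=1001100 Δ3=1011110 Δ4=1011100 | 4Δ
t=9: Δ0=1011100 Δ1=1010100 | 1Δ
t=10: Δ0=1010100 Δ1=1011100 Δ2=0111001 Δ3=0101011 Δ4=0101001 | 4Δ
t=11: Δ0=0101001 Δ1=0100001 | 1Δ

yes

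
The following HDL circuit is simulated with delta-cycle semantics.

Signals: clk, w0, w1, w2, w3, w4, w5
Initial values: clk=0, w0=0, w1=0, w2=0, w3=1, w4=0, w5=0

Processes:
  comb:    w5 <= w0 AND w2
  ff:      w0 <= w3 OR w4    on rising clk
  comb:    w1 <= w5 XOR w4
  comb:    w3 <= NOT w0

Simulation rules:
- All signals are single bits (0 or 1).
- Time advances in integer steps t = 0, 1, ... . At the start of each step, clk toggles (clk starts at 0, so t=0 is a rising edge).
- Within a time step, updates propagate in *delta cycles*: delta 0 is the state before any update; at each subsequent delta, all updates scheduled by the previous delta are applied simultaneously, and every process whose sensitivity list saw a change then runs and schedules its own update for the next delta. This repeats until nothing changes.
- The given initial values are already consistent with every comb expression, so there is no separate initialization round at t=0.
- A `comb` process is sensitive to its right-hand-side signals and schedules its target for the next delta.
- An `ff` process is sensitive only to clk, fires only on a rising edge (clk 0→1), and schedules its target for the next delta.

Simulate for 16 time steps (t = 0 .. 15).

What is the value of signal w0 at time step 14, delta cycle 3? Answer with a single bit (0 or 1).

0

t=0 Δ0: clk=0 w2=0 w4=0 w0=0 w5=0 w1=0 w3=1
  Δ1: clk:0→1
  Δ2: w0:0→1
  Δ3: w3:1→0
  (3Δ to stable)
t=1 Δ0: clk=1 w2=0 w4=0 w0=1 w5=0 w1=0 w3=0
  Δ1: clk:1→0
  (1Δ to stable)
t=2 Δ0: clk=0 w2=0 w4=0 w0=1 w5=0 w1=0 w3=0
  Δ1: clk:0→1
  Δ2: w0:1→0
  Δ3: w3:0→1
  (3Δ to stable)
t=3 Δ0: clk=1 w2=0 w4=0 w0=0 w5=0 w1=0 w3=1
  Δ1: clk:1→0
  (1Δ to stable)
t=4 Δ0: clk=0 w2=0 w4=0 w0=0 w5=0 w1=0 w3=1
  Δ1: clk:0→1
  Δ2: w0:0→1
  Δ3: w3:1→0
  (3Δ to stable)
t=5 Δ0: clk=1 w2=0 w4=0 w0=1 w5=0 w1=0 w3=0
  Δ1: clk:1→0
  (1Δ to stable)
t=6 Δ0: clk=0 w2=0 w4=0 w0=1 w5=0 w1=0 w3=0
  Δ1: clk:0→1
  Δ2: w0:1→0
  Δ3: w3:0→1
  (3Δ to stable)
t=7 Δ0: clk=1 w2=0 w4=0 w0=0 w5=0 w1=0 w3=1
  Δ1: clk:1→0
  (1Δ to stable)
t=8 Δ0: clk=0 w2=0 w4=0 w0=0 w5=0 w1=0 w3=1
  Δ1: clk:0→1
  Δ2: w0:0→1
  Δ3: w3:1→0
  (3Δ to stable)
t=9 Δ0: clk=1 w2=0 w4=0 w0=1 w5=0 w1=0 w3=0
  Δ1: clk:1→0
  (1Δ to stable)
t=10 Δ0: clk=0 w2=0 w4=0 w0=1 w5=0 w1=0 w3=0
  Δ1: clk:0→1
  Δ2: w0:1→0
  Δ3: w3:0→1
  (3Δ to stable)
t=11 Δ0: clk=1 w2=0 w4=0 w0=0 w5=0 w1=0 w3=1
  Δ1: clk:1→0
  (1Δ to stable)
t=12 Δ0: clk=0 w2=0 w4=0 w0=0 w5=0 w1=0 w3=1
  Δ1: clk:0→1
  Δ2: w0:0→1
  Δ3: w3:1→0
  (3Δ to stable)
t=13 Δ0: clk=1 w2=0 w4=0 w0=1 w5=0 w1=0 w3=0
  Δ1: clk:1→0
  (1Δ to stable)
t=14 Δ0: clk=0 w2=0 w4=0 w0=1 w5=0 w1=0 w3=0
  Δ1: clk:0→1
  Δ2: w0:1→0
  Δ3: w3:0→1
  (3Δ to stable)
t=15 Δ0: clk=1 w2=0 w4=0 w0=0 w5=0 w1=0 w3=1
  Δ1: clk:1→0
  (1Δ to stable)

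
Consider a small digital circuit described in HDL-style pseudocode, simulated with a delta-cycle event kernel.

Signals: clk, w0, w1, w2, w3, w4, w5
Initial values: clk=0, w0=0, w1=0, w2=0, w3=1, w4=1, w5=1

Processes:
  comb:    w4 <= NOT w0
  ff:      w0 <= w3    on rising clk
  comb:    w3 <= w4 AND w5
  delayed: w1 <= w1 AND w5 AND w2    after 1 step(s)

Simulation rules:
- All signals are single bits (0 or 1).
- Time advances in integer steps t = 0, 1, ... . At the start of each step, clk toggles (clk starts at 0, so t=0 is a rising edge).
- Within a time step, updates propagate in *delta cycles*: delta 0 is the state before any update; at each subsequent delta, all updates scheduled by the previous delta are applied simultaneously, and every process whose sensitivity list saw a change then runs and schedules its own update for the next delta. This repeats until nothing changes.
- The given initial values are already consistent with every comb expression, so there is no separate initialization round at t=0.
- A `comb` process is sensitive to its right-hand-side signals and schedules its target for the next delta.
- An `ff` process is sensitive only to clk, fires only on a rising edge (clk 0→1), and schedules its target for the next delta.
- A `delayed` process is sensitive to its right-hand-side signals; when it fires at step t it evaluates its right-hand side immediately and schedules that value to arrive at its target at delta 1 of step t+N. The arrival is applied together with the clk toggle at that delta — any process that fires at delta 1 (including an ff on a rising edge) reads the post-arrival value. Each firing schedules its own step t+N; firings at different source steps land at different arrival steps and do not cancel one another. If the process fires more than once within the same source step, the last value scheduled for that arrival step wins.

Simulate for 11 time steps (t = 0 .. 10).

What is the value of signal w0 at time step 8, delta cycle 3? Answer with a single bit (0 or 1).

t=0 Δ0: clk=0 w3=1 w2=0 w1=0 w5=1 w0=0 w4=1
  Δ1: clk:0→1
  Δ2: w0:0→1
  Δ3: w4:1→0
  Δ4: w3:1→0
  (4Δ to stable)
t=1 Δ0: clk=1 w3=0 w2=0 w1=0 w5=1 w0=1 w4=0
  Δ1: clk:1→0
  (1Δ to stable)
t=2 Δ0: clk=0 w3=0 w2=0 w1=0 w5=1 w0=1 w4=0
  Δ1: clk:0→1
  Δ2: w0:1→0
  Δ3: w4:0→1
  Δ4: w3:0→1
  (4Δ to stable)
t=3 Δ0: clk=1 w3=1 w2=0 w1=0 w5=1 w0=0 w4=1
  Δ1: clk:1→0
  (1Δ to stable)
t=4 Δ0: clk=0 w3=1 w2=0 w1=0 w5=1 w0=0 w4=1
  Δ1: clk:0→1
  Δ2: w0:0→1
  Δ3: w4:1→0
  Δ4: w3:1→0
  (4Δ to stable)
t=5 Δ0: clk=1 w3=0 w2=0 w1=0 w5=1 w0=1 w4=0
  Δ1: clk:1→0
  (1Δ to stable)
t=6 Δ0: clk=0 w3=0 w2=0 w1=0 w5=1 w0=1 w4=0
  Δ1: clk:0→1
  Δ2: w0:1→0
  Δ3: w4:0→1
  Δ4: w3:0→1
  (4Δ to stable)
t=7 Δ0: clk=1 w3=1 w2=0 w1=0 w5=1 w0=0 w4=1
  Δ1: clk:1→0
  (1Δ to stable)
t=8 Δ0: clk=0 w3=1 w2=0 w1=0 w5=1 w0=0 w4=1
  Δ1: clk:0→1
  Δ2: w0:0→1
  Δ3: w4:1→0
  Δ4: w3:1→0
  (4Δ to stable)
t=9 Δ0: clk=1 w3=0 w2=0 w1=0 w5=1 w0=1 w4=0
  Δ1: clk:1→0
  (1Δ to stable)
t=10 Δ0: clk=0 w3=0 w2=0 w1=0 w5=1 w0=1 w4=0
  Δ1: clk:0→1
  Δ2: w0:1→0
  Δ3: w4:0→1
  Δ4: w3:0→1
  (4Δ to stable)

1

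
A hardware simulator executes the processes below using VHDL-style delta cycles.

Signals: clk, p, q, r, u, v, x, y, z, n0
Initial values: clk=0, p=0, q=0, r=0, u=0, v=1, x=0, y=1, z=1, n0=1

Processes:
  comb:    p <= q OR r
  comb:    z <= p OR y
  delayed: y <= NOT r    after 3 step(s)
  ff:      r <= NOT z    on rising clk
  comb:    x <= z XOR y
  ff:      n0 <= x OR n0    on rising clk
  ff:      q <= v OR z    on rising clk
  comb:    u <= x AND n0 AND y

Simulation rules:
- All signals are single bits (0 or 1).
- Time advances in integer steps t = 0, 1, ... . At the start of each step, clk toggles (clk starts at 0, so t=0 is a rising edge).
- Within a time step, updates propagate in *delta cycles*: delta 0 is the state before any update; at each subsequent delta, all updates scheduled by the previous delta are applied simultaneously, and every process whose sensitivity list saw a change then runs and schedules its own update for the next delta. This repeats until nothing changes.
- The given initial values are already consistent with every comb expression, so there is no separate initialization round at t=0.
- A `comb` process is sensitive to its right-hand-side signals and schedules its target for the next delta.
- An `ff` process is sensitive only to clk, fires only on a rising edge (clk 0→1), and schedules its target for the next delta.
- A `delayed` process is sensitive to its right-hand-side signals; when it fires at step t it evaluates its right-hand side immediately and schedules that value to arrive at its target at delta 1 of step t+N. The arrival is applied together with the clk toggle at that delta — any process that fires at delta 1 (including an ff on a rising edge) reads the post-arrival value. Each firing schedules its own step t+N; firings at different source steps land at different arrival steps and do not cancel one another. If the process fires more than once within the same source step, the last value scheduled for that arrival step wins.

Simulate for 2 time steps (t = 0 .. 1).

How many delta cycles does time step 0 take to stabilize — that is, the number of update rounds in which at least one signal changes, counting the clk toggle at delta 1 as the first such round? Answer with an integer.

[bits: clk,u,q,p,r,z,x,y,n0,v]
t=0: Δ0=0000010111 Δ1=1000010111 Δ2=1010010111 Δ3=1011010111 | 3Δ
t=1: Δ0=1011010111 Δ1=0011010111 | 1Δ

3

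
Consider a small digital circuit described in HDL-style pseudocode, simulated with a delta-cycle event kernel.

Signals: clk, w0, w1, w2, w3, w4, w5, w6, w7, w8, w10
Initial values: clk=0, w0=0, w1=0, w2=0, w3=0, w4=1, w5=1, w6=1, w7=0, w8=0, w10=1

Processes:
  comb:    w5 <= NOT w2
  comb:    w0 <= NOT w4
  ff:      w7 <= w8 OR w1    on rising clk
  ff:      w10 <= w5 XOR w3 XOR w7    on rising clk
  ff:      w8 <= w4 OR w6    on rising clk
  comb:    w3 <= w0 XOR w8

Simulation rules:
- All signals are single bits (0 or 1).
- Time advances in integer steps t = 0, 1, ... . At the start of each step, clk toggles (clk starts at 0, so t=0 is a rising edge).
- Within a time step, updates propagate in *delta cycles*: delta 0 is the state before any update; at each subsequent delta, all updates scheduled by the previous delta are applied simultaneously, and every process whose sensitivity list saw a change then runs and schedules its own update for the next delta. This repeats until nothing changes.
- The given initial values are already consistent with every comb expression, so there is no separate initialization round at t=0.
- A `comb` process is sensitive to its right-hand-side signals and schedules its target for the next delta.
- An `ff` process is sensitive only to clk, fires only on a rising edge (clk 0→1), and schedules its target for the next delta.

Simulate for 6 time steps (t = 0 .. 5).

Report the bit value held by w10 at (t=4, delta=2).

1

t0.Δ0 clk=0 w2=0 w7=0 w3=0 w4=1 w5=1 w1=0 w0=0 w8=0 w6=1 w10=1
t0.Δ1 clk=1 w2=0 w7=0 w3=0 w4=1 w5=1 w1=0 w0=0 w8=0 w6=1 w10=1
t0.Δ2 clk=1 w2=0 w7=0 w3=0 w4=1 w5=1 w1=0 w0=0 w8=1 w6=1 w10=1
t0.Δ3 clk=1 w2=0 w7=0 w3=1 w4=1 w5=1 w1=0 w0=0 w8=1 w6=1 w10=1
t1.Δ0 clk=1 w2=0 w7=0 w3=1 w4=1 w5=1 w1=0 w0=0 w8=1 w6=1 w10=1
t1.Δ1 clk=0 w2=0 w7=0 w3=1 w4=1 w5=1 w1=0 w0=0 w8=1 w6=1 w10=1
t2.Δ0 clk=0 w2=0 w7=0 w3=1 w4=1 w5=1 w1=0 w0=0 w8=1 w6=1 w10=1
t2.Δ1 clk=1 w2=0 w7=0 w3=1 w4=1 w5=1 w1=0 w0=0 w8=1 w6=1 w10=1
t2.Δ2 clk=1 w2=0 w7=1 w3=1 w4=1 w5=1 w1=0 w0=0 w8=1 w6=1 w10=0
t3.Δ0 clk=1 w2=0 w7=1 w3=1 w4=1 w5=1 w1=0 w0=0 w8=1 w6=1 w10=0
t3.Δ1 clk=0 w2=0 w7=1 w3=1 w4=1 w5=1 w1=0 w0=0 w8=1 w6=1 w10=0
t4.Δ0 clk=0 w2=0 w7=1 w3=1 w4=1 w5=1 w1=0 w0=0 w8=1 w6=1 w10=0
t4.Δ1 clk=1 w2=0 w7=1 w3=1 w4=1 w5=1 w1=0 w0=0 w8=1 w6=1 w10=0
t4.Δ2 clk=1 w2=0 w7=1 w3=1 w4=1 w5=1 w1=0 w0=0 w8=1 w6=1 w10=1
t5.Δ0 clk=1 w2=0 w7=1 w3=1 w4=1 w5=1 w1=0 w0=0 w8=1 w6=1 w10=1
t5.Δ1 clk=0 w2=0 w7=1 w3=1 w4=1 w5=1 w1=0 w0=0 w8=1 w6=1 w10=1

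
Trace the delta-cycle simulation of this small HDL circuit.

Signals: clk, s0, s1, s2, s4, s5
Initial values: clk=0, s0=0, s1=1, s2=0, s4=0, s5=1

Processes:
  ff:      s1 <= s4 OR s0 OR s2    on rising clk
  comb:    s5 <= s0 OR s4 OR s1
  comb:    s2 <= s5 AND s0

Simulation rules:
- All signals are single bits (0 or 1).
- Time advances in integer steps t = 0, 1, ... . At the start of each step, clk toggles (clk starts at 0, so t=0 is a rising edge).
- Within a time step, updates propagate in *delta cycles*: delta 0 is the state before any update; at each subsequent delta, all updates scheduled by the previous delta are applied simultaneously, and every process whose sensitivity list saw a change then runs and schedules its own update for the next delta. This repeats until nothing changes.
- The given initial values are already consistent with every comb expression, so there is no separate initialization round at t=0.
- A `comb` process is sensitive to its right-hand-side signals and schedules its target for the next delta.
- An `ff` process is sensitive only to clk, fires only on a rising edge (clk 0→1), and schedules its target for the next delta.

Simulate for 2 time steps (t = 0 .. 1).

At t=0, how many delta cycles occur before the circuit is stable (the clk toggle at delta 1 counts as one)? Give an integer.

t=0 Δ0: s1=1 clk=0 s0=0 s4=0 s2=0 s5=1
  Δ1: clk:0→1
  Δ2: s1:1→0
  Δ3: s5:1→0
  (3Δ to stable)
t=1 Δ0: s1=0 clk=1 s0=0 s4=0 s2=0 s5=0
  Δ1: clk:1→0
  (1Δ to stable)

3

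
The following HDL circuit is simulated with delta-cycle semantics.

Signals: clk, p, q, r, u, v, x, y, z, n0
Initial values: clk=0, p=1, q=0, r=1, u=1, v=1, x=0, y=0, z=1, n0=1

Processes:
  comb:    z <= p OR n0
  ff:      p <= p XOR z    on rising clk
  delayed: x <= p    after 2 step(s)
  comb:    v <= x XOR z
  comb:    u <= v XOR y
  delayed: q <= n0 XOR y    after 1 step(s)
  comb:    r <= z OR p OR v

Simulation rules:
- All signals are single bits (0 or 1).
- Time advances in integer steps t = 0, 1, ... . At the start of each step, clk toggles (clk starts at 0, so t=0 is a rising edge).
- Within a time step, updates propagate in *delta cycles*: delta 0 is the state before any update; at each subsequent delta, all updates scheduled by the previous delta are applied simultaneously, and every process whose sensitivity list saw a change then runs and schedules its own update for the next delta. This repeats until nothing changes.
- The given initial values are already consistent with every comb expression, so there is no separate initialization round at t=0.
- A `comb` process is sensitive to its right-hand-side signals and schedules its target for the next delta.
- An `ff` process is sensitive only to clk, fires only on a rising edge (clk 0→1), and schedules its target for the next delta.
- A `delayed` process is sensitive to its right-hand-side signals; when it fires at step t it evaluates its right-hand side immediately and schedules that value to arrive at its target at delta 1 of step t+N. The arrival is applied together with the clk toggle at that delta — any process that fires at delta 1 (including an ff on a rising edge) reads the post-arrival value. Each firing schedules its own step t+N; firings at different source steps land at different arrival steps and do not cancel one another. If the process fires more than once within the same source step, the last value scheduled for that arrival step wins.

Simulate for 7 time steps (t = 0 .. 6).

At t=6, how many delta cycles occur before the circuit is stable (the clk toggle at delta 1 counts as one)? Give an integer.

[bits: n0,x,r,q,v,p,u,z,y,clk]
t=0: Δ0=1010111100 Δ1=1010111101 Δ2=1010101101 | 2Δ
t=1: Δ0=1010101101 Δ1=1010101100 | 1Δ
t=2: Δ0=1010101100 Δ1=1010101101 Δ2=1010111101 | 2Δ
t=3: Δ0=1010111101 Δ1=1010111100 | 1Δ
t=4: Δ0=1010111100 Δ1=1110111101 Δ2=1110001101 Δ3=1110000101 | 3Δ
t=5: Δ0=1110000101 Δ1=1110000100 | 1Δ
t=6: Δ0=1110000100 Δ1=1010000101 Δ2=1010110101 Δ3=1010111101 | 3Δ

3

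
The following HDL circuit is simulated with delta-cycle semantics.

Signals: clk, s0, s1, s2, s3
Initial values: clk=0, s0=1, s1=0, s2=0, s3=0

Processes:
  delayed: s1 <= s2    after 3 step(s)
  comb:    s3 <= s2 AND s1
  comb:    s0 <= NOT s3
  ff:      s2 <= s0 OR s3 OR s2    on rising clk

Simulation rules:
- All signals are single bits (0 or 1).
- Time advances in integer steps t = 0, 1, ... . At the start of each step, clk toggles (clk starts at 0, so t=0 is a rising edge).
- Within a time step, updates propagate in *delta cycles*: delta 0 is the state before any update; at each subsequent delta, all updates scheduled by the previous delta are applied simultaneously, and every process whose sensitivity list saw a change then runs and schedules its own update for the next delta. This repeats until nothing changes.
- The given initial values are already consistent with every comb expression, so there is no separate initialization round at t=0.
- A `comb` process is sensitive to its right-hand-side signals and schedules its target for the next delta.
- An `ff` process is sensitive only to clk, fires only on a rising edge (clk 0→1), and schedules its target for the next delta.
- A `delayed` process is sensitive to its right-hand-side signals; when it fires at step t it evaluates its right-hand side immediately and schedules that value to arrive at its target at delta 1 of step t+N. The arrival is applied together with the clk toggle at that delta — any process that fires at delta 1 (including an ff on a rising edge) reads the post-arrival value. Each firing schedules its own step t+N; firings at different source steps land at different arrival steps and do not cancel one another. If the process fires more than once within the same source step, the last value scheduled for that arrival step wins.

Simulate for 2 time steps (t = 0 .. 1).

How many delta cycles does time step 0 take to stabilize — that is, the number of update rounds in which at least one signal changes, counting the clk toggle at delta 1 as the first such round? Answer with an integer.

2

t=0 Δ0: clk=0 s2=0 s3=0 s1=0 s0=1
  Δ1: clk:0→1
  Δ2: s2:0→1
  (2Δ to stable)
t=1 Δ0: clk=1 s2=1 s3=0 s1=0 s0=1
  Δ1: clk:1→0
  (1Δ to stable)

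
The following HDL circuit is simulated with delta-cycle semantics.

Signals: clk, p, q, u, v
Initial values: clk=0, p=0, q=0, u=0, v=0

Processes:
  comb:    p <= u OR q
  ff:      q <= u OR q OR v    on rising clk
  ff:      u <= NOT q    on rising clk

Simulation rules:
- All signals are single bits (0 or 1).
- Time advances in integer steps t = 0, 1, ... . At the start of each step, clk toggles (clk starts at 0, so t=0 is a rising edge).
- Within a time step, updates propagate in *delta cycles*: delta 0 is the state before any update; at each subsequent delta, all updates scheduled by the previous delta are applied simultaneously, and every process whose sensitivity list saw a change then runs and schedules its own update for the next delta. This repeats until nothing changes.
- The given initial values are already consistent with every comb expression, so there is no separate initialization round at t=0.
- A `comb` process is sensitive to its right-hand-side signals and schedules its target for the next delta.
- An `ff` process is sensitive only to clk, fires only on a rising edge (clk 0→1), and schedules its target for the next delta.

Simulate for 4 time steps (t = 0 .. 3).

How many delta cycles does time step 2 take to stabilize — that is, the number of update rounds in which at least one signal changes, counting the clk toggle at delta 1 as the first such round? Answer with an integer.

t=0 Δ0: u=0 v=0 p=0 q=0 clk=0
  Δ1: clk:0→1
  Δ2: u:0→1
  Δ3: p:0→1
  (3Δ to stable)
t=1 Δ0: u=1 v=0 p=1 q=0 clk=1
  Δ1: clk:1→0
  (1Δ to stable)
t=2 Δ0: u=1 v=0 p=1 q=0 clk=0
  Δ1: clk:0→1
  Δ2: q:0→1
  (2Δ to stable)
t=3 Δ0: u=1 v=0 p=1 q=1 clk=1
  Δ1: clk:1→0
  (1Δ to stable)

2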